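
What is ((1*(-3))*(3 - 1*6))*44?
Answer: 396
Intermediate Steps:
((1*(-3))*(3 - 1*6))*44 = -3*(3 - 6)*44 = -3*(-3)*44 = 9*44 = 396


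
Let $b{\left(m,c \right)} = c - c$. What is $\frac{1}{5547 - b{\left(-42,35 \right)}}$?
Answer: $\frac{1}{5547} \approx 0.00018028$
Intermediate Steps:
$b{\left(m,c \right)} = 0$
$\frac{1}{5547 - b{\left(-42,35 \right)}} = \frac{1}{5547 - 0} = \frac{1}{5547 + 0} = \frac{1}{5547}$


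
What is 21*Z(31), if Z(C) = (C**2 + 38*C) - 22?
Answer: 44457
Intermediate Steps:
Z(C) = -22 + C**2 + 38*C
21*Z(31) = 21*(-22 + 31**2 + 38*31) = 21*(-22 + 961 + 1178) = 21*2117 = 44457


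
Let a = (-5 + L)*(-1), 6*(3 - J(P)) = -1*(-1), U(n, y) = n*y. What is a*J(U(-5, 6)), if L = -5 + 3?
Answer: 119/6 ≈ 19.833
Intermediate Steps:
L = -2
J(P) = 17/6 (J(P) = 3 - (-1)*(-1)/6 = 3 - ⅙*1 = 3 - ⅙ = 17/6)
a = 7 (a = (-5 - 2)*(-1) = -7*(-1) = 7)
a*J(U(-5, 6)) = 7*(17/6) = 119/6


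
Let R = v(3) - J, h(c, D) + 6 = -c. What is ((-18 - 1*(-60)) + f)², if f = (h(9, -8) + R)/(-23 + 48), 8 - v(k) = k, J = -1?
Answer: 1083681/625 ≈ 1733.9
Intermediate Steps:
v(k) = 8 - k
h(c, D) = -6 - c
R = 6 (R = (8 - 1*3) - 1*(-1) = (8 - 3) + 1 = 5 + 1 = 6)
f = -9/25 (f = ((-6 - 1*9) + 6)/(-23 + 48) = ((-6 - 9) + 6)/25 = (-15 + 6)*(1/25) = -9*1/25 = -9/25 ≈ -0.36000)
((-18 - 1*(-60)) + f)² = ((-18 - 1*(-60)) - 9/25)² = ((-18 + 60) - 9/25)² = (42 - 9/25)² = (1041/25)² = 1083681/625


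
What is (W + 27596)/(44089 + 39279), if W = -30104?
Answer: -627/20842 ≈ -0.030083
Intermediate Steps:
(W + 27596)/(44089 + 39279) = (-30104 + 27596)/(44089 + 39279) = -2508/83368 = -2508*1/83368 = -627/20842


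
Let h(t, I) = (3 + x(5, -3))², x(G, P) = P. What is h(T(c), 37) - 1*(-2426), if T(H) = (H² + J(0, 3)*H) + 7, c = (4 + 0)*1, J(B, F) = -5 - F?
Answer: 2426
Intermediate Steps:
c = 4 (c = 4*1 = 4)
T(H) = 7 + H² - 8*H (T(H) = (H² + (-5 - 1*3)*H) + 7 = (H² + (-5 - 3)*H) + 7 = (H² - 8*H) + 7 = 7 + H² - 8*H)
h(t, I) = 0 (h(t, I) = (3 - 3)² = 0² = 0)
h(T(c), 37) - 1*(-2426) = 0 - 1*(-2426) = 0 + 2426 = 2426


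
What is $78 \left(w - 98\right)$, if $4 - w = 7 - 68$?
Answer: $-2574$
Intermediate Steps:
$w = 65$ ($w = 4 - \left(7 - 68\right) = 4 - -61 = 4 + 61 = 65$)
$78 \left(w - 98\right) = 78 \left(65 - 98\right) = 78 \left(-33\right) = -2574$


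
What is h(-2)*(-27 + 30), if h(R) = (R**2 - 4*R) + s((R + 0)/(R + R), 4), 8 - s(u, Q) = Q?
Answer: 48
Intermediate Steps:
s(u, Q) = 8 - Q
h(R) = 4 + R**2 - 4*R (h(R) = (R**2 - 4*R) + (8 - 1*4) = (R**2 - 4*R) + (8 - 4) = (R**2 - 4*R) + 4 = 4 + R**2 - 4*R)
h(-2)*(-27 + 30) = (4 + (-2)**2 - 4*(-2))*(-27 + 30) = (4 + 4 + 8)*3 = 16*3 = 48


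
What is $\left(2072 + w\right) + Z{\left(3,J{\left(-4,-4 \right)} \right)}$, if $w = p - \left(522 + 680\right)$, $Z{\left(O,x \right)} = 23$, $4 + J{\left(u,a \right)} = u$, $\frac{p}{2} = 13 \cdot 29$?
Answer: $1647$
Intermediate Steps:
$p = 754$ ($p = 2 \cdot 13 \cdot 29 = 2 \cdot 377 = 754$)
$J{\left(u,a \right)} = -4 + u$
$w = -448$ ($w = 754 - \left(522 + 680\right) = 754 - 1202 = -448$)
$\left(2072 + w\right) + Z{\left(3,J{\left(-4,-4 \right)} \right)} = \left(2072 - 448\right) + 23 = 1624 + 23 = 1647$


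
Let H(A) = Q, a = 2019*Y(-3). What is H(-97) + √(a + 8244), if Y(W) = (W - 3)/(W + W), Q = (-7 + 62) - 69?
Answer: -14 + √10263 ≈ 87.307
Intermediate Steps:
Q = -14 (Q = 55 - 69 = -14)
Y(W) = (-3 + W)/(2*W) (Y(W) = (-3 + W)/((2*W)) = (-3 + W)*(1/(2*W)) = (-3 + W)/(2*W))
a = 2019 (a = 2019*((½)*(-3 - 3)/(-3)) = 2019*((½)*(-⅓)*(-6)) = 2019*1 = 2019)
H(A) = -14
H(-97) + √(a + 8244) = -14 + √(2019 + 8244) = -14 + √10263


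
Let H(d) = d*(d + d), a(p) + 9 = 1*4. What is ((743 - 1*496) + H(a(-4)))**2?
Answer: 88209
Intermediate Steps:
a(p) = -5 (a(p) = -9 + 1*4 = -9 + 4 = -5)
H(d) = 2*d**2 (H(d) = d*(2*d) = 2*d**2)
((743 - 1*496) + H(a(-4)))**2 = ((743 - 1*496) + 2*(-5)**2)**2 = ((743 - 496) + 2*25)**2 = (247 + 50)**2 = 297**2 = 88209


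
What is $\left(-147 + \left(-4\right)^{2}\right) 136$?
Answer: $-17816$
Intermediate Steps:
$\left(-147 + \left(-4\right)^{2}\right) 136 = \left(-147 + 16\right) 136 = \left(-131\right) 136 = -17816$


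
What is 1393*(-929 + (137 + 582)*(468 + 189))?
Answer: 656735422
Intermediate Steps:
1393*(-929 + (137 + 582)*(468 + 189)) = 1393*(-929 + 719*657) = 1393*(-929 + 472383) = 1393*471454 = 656735422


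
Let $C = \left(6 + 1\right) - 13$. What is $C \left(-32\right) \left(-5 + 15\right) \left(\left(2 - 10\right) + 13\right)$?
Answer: $9600$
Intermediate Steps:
$C = -6$ ($C = 7 - 13 = -6$)
$C \left(-32\right) \left(-5 + 15\right) \left(\left(2 - 10\right) + 13\right) = \left(-6\right) \left(-32\right) \left(-5 + 15\right) \left(\left(2 - 10\right) + 13\right) = 192 \cdot 10 \left(\left(2 - 10\right) + 13\right) = 192 \cdot 10 \left(-8 + 13\right) = 192 \cdot 10 \cdot 5 = 192 \cdot 50 = 9600$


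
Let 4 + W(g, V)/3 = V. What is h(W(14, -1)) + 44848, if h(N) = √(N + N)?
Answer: 44848 + I*√30 ≈ 44848.0 + 5.4772*I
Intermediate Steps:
W(g, V) = -12 + 3*V
h(N) = √2*√N (h(N) = √(2*N) = √2*√N)
h(W(14, -1)) + 44848 = √2*√(-12 + 3*(-1)) + 44848 = √2*√(-12 - 3) + 44848 = √2*√(-15) + 44848 = √2*(I*√15) + 44848 = I*√30 + 44848 = 44848 + I*√30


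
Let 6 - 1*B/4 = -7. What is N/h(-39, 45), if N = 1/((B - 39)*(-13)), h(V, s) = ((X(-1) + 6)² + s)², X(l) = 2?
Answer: -1/2007889 ≈ -4.9804e-7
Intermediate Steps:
B = 52 (B = 24 - 4*(-7) = 24 + 28 = 52)
h(V, s) = (64 + s)² (h(V, s) = ((2 + 6)² + s)² = (8² + s)² = (64 + s)²)
N = -1/169 (N = 1/((52 - 39)*(-13)) = 1/(13*(-13)) = 1/(-169) = -1/169 ≈ -0.0059172)
N/h(-39, 45) = -1/(169*(64 + 45)²) = -1/(169*(109²)) = -1/169/11881 = -1/169*1/11881 = -1/2007889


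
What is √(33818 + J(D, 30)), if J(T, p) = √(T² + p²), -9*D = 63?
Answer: √(33818 + √949) ≈ 183.98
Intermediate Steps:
D = -7 (D = -⅑*63 = -7)
√(33818 + J(D, 30)) = √(33818 + √((-7)² + 30²)) = √(33818 + √(49 + 900)) = √(33818 + √949)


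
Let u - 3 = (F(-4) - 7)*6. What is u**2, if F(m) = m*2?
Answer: 7569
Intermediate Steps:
F(m) = 2*m
u = -87 (u = 3 + (2*(-4) - 7)*6 = 3 + (-8 - 7)*6 = 3 - 15*6 = 3 - 90 = -87)
u**2 = (-87)**2 = 7569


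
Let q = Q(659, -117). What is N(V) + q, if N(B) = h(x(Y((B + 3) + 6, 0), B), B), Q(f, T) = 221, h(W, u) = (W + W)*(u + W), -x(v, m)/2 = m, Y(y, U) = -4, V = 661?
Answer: 1747905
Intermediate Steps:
x(v, m) = -2*m
h(W, u) = 2*W*(W + u) (h(W, u) = (2*W)*(W + u) = 2*W*(W + u))
N(B) = 4*B² (N(B) = 2*(-2*B)*(-2*B + B) = 2*(-2*B)*(-B) = 4*B²)
q = 221
N(V) + q = 4*661² + 221 = 4*436921 + 221 = 1747684 + 221 = 1747905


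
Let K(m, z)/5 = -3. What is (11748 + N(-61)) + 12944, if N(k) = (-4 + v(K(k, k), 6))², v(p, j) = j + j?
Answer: 24756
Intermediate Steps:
K(m, z) = -15 (K(m, z) = 5*(-3) = -15)
v(p, j) = 2*j
N(k) = 64 (N(k) = (-4 + 2*6)² = (-4 + 12)² = 8² = 64)
(11748 + N(-61)) + 12944 = (11748 + 64) + 12944 = 11812 + 12944 = 24756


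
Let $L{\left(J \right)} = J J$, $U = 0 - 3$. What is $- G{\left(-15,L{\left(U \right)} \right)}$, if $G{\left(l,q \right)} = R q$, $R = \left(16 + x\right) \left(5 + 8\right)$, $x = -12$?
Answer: $-468$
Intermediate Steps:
$U = -3$ ($U = 0 - 3 = -3$)
$L{\left(J \right)} = J^{2}$
$R = 52$ ($R = \left(16 - 12\right) \left(5 + 8\right) = 4 \cdot 13 = 52$)
$G{\left(l,q \right)} = 52 q$
$- G{\left(-15,L{\left(U \right)} \right)} = - 52 \left(-3\right)^{2} = - 52 \cdot 9 = \left(-1\right) 468 = -468$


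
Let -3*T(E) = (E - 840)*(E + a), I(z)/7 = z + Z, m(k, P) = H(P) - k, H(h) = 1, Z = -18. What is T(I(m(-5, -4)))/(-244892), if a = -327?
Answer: 31647/61223 ≈ 0.51691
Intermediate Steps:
m(k, P) = 1 - k
I(z) = -126 + 7*z (I(z) = 7*(z - 18) = 7*(-18 + z) = -126 + 7*z)
T(E) = -(-840 + E)*(-327 + E)/3 (T(E) = -(E - 840)*(E - 327)/3 = -(-840 + E)*(-327 + E)/3)
T(I(m(-5, -4)))/(-244892) = (-91560 + 389*(-126 + 7*(1 - 1*(-5))) - (-126 + 7*(1 - 1*(-5)))²/3)/(-244892) = (-91560 + 389*(-126 + 7*(1 + 5)) - (-126 + 7*(1 + 5))²/3)*(-1/244892) = (-91560 + 389*(-126 + 7*6) - (-126 + 7*6)²/3)*(-1/244892) = (-91560 + 389*(-126 + 42) - (-126 + 42)²/3)*(-1/244892) = (-91560 + 389*(-84) - ⅓*(-84)²)*(-1/244892) = (-91560 - 32676 - ⅓*7056)*(-1/244892) = (-91560 - 32676 - 2352)*(-1/244892) = -126588*(-1/244892) = 31647/61223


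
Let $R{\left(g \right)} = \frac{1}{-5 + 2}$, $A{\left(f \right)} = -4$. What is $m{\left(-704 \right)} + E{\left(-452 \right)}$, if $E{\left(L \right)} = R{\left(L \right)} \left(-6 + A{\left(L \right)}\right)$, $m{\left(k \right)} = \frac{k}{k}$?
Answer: $\frac{13}{3} \approx 4.3333$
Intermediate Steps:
$R{\left(g \right)} = - \frac{1}{3}$ ($R{\left(g \right)} = \frac{1}{-3} = - \frac{1}{3}$)
$m{\left(k \right)} = 1$
$E{\left(L \right)} = \frac{10}{3}$ ($E{\left(L \right)} = - \frac{-6 - 4}{3} = \left(- \frac{1}{3}\right) \left(-10\right) = \frac{10}{3}$)
$m{\left(-704 \right)} + E{\left(-452 \right)} = 1 + \frac{10}{3} = \frac{13}{3}$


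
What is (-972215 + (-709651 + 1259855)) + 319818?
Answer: -102193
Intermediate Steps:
(-972215 + (-709651 + 1259855)) + 319818 = (-972215 + 550204) + 319818 = -422011 + 319818 = -102193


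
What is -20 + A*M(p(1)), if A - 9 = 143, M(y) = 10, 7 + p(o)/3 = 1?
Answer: 1500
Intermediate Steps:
p(o) = -18 (p(o) = -21 + 3*1 = -21 + 3 = -18)
A = 152 (A = 9 + 143 = 152)
-20 + A*M(p(1)) = -20 + 152*10 = -20 + 1520 = 1500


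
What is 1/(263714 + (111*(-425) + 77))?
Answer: 1/216616 ≈ 4.6165e-6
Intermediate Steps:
1/(263714 + (111*(-425) + 77)) = 1/(263714 + (-47175 + 77)) = 1/(263714 - 47098) = 1/216616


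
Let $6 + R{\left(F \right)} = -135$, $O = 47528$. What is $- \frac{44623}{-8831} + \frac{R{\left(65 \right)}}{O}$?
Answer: $\frac{2119596773}{419719768} \approx 5.05$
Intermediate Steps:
$R{\left(F \right)} = -141$ ($R{\left(F \right)} = -6 - 135 = -141$)
$- \frac{44623}{-8831} + \frac{R{\left(65 \right)}}{O} = - \frac{44623}{-8831} - \frac{141}{47528} = \left(-44623\right) \left(- \frac{1}{8831}\right) - \frac{141}{47528} = \frac{44623}{8831} - \frac{141}{47528} = \frac{2119596773}{419719768}$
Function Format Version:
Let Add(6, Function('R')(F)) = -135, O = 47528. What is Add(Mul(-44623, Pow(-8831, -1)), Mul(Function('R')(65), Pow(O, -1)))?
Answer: Rational(2119596773, 419719768) ≈ 5.0500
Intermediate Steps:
Function('R')(F) = -141 (Function('R')(F) = Add(-6, -135) = -141)
Add(Mul(-44623, Pow(-8831, -1)), Mul(Function('R')(65), Pow(O, -1))) = Add(Mul(-44623, Pow(-8831, -1)), Mul(-141, Pow(47528, -1))) = Add(Mul(-44623, Rational(-1, 8831)), Mul(-141, Rational(1, 47528))) = Add(Rational(44623, 8831), Rational(-141, 47528)) = Rational(2119596773, 419719768)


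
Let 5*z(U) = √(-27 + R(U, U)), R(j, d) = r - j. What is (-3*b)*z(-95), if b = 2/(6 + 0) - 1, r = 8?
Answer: 4*√19/5 ≈ 3.4871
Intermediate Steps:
b = -⅔ (b = 2/6 - 1 = 2*(⅙) - 1 = ⅓ - 1 = -⅔ ≈ -0.66667)
R(j, d) = 8 - j
z(U) = √(-19 - U)/5 (z(U) = √(-27 + (8 - U))/5 = √(-19 - U)/5)
(-3*b)*z(-95) = (-3*(-⅔))*(√(-19 - 1*(-95))/5) = 2*(√(-19 + 95)/5) = 2*(√76/5) = 2*((2*√19)/5) = 2*(2*√19/5) = 4*√19/5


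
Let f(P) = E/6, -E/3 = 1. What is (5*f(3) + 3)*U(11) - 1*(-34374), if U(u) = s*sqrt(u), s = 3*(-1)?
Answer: 34374 - 3*sqrt(11)/2 ≈ 34369.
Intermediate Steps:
E = -3 (E = -3*1 = -3)
s = -3
f(P) = -1/2 (f(P) = -3/6 = -3*1/6 = -1/2)
U(u) = -3*sqrt(u)
(5*f(3) + 3)*U(11) - 1*(-34374) = (5*(-1/2) + 3)*(-3*sqrt(11)) - 1*(-34374) = (-5/2 + 3)*(-3*sqrt(11)) + 34374 = (-3*sqrt(11))/2 + 34374 = -3*sqrt(11)/2 + 34374 = 34374 - 3*sqrt(11)/2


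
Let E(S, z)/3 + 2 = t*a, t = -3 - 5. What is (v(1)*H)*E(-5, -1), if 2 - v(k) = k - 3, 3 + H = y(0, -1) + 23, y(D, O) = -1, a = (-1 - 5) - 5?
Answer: 19608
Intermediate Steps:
t = -8
a = -11 (a = -6 - 5 = -11)
E(S, z) = 258 (E(S, z) = -6 + 3*(-8*(-11)) = -6 + 3*88 = -6 + 264 = 258)
H = 19 (H = -3 + (-1 + 23) = -3 + 22 = 19)
v(k) = 5 - k (v(k) = 2 - (k - 3) = 2 - (-3 + k) = 2 + (3 - k) = 5 - k)
(v(1)*H)*E(-5, -1) = ((5 - 1*1)*19)*258 = ((5 - 1)*19)*258 = (4*19)*258 = 76*258 = 19608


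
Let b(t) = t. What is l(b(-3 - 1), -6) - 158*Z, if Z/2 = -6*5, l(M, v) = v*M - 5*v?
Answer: 9534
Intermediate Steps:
l(M, v) = -5*v + M*v (l(M, v) = M*v - 5*v = -5*v + M*v)
Z = -60 (Z = 2*(-6*5) = 2*(-30) = -60)
l(b(-3 - 1), -6) - 158*Z = -6*(-5 + (-3 - 1)) - 158*(-60) = -6*(-5 - 4) + 9480 = -6*(-9) + 9480 = 54 + 9480 = 9534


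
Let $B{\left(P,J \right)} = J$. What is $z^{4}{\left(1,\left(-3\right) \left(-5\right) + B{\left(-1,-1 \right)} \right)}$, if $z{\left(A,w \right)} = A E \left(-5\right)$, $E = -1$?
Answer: $625$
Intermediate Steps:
$z{\left(A,w \right)} = 5 A$ ($z{\left(A,w \right)} = A \left(-1\right) \left(-5\right) = - A \left(-5\right) = 5 A$)
$z^{4}{\left(1,\left(-3\right) \left(-5\right) + B{\left(-1,-1 \right)} \right)} = \left(5 \cdot 1\right)^{4} = 5^{4} = 625$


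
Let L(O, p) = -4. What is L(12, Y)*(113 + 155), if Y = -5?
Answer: -1072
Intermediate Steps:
L(12, Y)*(113 + 155) = -4*(113 + 155) = -4*268 = -1072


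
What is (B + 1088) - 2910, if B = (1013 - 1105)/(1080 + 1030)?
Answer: -1922256/1055 ≈ -1822.0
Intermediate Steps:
B = -46/1055 (B = -92/2110 = -92*1/2110 = -46/1055 ≈ -0.043602)
(B + 1088) - 2910 = (-46/1055 + 1088) - 2910 = 1147794/1055 - 2910 = -1922256/1055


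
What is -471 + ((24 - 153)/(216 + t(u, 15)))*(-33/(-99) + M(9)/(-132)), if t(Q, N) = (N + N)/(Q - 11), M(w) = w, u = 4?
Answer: -30723503/65208 ≈ -471.16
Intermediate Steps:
t(Q, N) = 2*N/(-11 + Q) (t(Q, N) = (2*N)/(-11 + Q) = 2*N/(-11 + Q))
-471 + ((24 - 153)/(216 + t(u, 15)))*(-33/(-99) + M(9)/(-132)) = -471 + ((24 - 153)/(216 + 2*15/(-11 + 4)))*(-33/(-99) + 9/(-132)) = -471 + (-129/(216 + 2*15/(-7)))*(-33*(-1/99) + 9*(-1/132)) = -471 + (-129/(216 + 2*15*(-⅐)))*(⅓ - 3/44) = -471 - 129/(216 - 30/7)*(35/132) = -471 - 129/1482/7*(35/132) = -471 - 129*7/1482*(35/132) = -471 - 301/494*35/132 = -471 - 10535/65208 = -30723503/65208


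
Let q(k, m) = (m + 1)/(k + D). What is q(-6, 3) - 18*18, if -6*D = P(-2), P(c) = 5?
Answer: -13308/41 ≈ -324.59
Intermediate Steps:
D = -⅚ (D = -⅙*5 = -⅚ ≈ -0.83333)
q(k, m) = (1 + m)/(-⅚ + k) (q(k, m) = (m + 1)/(k - ⅚) = (1 + m)/(-⅚ + k))
q(-6, 3) - 18*18 = 6*(1 + 3)/(-5 + 6*(-6)) - 18*18 = 6*4/(-5 - 36) - 324 = 6*4/(-41) - 324 = 6*(-1/41)*4 - 324 = -24/41 - 324 = -13308/41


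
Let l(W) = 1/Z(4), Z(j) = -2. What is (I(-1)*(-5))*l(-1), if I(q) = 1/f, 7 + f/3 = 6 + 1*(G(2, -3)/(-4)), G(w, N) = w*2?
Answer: -5/12 ≈ -0.41667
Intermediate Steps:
G(w, N) = 2*w
f = -6 (f = -21 + 3*(6 + 1*((2*2)/(-4))) = -21 + 3*(6 + 1*(4*(-¼))) = -21 + 3*(6 + 1*(-1)) = -21 + 3*(6 - 1) = -21 + 3*5 = -21 + 15 = -6)
l(W) = -½ (l(W) = 1/(-2) = -½)
I(q) = -⅙ (I(q) = 1/(-6) = -⅙)
(I(-1)*(-5))*l(-1) = -⅙*(-5)*(-½) = (⅚)*(-½) = -5/12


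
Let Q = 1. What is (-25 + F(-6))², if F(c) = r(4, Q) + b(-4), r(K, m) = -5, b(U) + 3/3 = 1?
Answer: 900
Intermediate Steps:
b(U) = 0 (b(U) = -1 + 1 = 0)
F(c) = -5 (F(c) = -5 + 0 = -5)
(-25 + F(-6))² = (-25 - 5)² = (-30)² = 900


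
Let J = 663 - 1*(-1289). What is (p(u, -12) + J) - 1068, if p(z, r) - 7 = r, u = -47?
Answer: 879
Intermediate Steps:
J = 1952 (J = 663 + 1289 = 1952)
p(z, r) = 7 + r
(p(u, -12) + J) - 1068 = ((7 - 12) + 1952) - 1068 = (-5 + 1952) - 1068 = 1947 - 1068 = 879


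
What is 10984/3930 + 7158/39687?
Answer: 77342158/25994985 ≈ 2.9753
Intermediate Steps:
10984/3930 + 7158/39687 = 10984*(1/3930) + 7158*(1/39687) = 5492/1965 + 2386/13229 = 77342158/25994985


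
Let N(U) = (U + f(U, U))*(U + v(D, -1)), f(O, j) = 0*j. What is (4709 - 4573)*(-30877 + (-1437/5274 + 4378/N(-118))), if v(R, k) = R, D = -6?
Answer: -6751125954686/1607691 ≈ -4.1993e+6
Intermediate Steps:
f(O, j) = 0
N(U) = U*(-6 + U) (N(U) = (U + 0)*(U - 6) = U*(-6 + U))
(4709 - 4573)*(-30877 + (-1437/5274 + 4378/N(-118))) = (4709 - 4573)*(-30877 + (-1437/5274 + 4378/((-118*(-6 - 118))))) = 136*(-30877 + (-1437*1/5274 + 4378/((-118*(-124))))) = 136*(-30877 + (-479/1758 + 4378/14632)) = 136*(-30877 + (-479/1758 + 4378*(1/14632))) = 136*(-30877 + (-479/1758 + 2189/7316)) = 136*(-30877 + 171949/6430764) = 136*(-198562528079/6430764) = -6751125954686/1607691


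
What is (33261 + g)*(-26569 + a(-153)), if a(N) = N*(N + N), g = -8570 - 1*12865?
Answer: 239464674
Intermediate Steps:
g = -21435 (g = -8570 - 12865 = -21435)
a(N) = 2*N**2 (a(N) = N*(2*N) = 2*N**2)
(33261 + g)*(-26569 + a(-153)) = (33261 - 21435)*(-26569 + 2*(-153)**2) = 11826*(-26569 + 2*23409) = 11826*(-26569 + 46818) = 11826*20249 = 239464674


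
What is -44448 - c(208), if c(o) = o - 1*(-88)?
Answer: -44744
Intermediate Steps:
c(o) = 88 + o (c(o) = o + 88 = 88 + o)
-44448 - c(208) = -44448 - (88 + 208) = -44448 - 1*296 = -44448 - 296 = -44744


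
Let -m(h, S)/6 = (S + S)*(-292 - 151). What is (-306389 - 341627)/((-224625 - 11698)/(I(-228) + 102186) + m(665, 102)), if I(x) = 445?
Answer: -66506530096/55649576069 ≈ -1.1951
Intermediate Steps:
m(h, S) = 5316*S (m(h, S) = -6*(S + S)*(-292 - 151) = -6*2*S*(-443) = -(-5316)*S = 5316*S)
(-306389 - 341627)/((-224625 - 11698)/(I(-228) + 102186) + m(665, 102)) = (-306389 - 341627)/((-224625 - 11698)/(445 + 102186) + 5316*102) = -648016/(-236323/102631 + 542232) = -648016/55649576069/102631 = -648016*102631/55649576069 = -66506530096/55649576069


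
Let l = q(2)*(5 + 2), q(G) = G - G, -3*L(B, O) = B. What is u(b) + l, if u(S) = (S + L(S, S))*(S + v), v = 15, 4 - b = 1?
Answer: 36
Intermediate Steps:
b = 3 (b = 4 - 1*1 = 4 - 1 = 3)
L(B, O) = -B/3
q(G) = 0
u(S) = 2*S*(15 + S)/3 (u(S) = (S - S/3)*(S + 15) = (2*S/3)*(15 + S) = 2*S*(15 + S)/3)
l = 0 (l = 0*(5 + 2) = 0*7 = 0)
u(b) + l = (⅔)*3*(15 + 3) + 0 = (⅔)*3*18 + 0 = 36 + 0 = 36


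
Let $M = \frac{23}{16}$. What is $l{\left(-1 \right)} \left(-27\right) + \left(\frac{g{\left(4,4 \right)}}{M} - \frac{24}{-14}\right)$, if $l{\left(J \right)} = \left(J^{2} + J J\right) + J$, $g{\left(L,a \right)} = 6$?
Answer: $- \frac{3399}{161} \approx -21.112$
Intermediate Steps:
$l{\left(J \right)} = J + 2 J^{2}$ ($l{\left(J \right)} = \left(J^{2} + J^{2}\right) + J = 2 J^{2} + J = J + 2 J^{2}$)
$M = \frac{23}{16}$ ($M = 23 \cdot \frac{1}{16} = \frac{23}{16} \approx 1.4375$)
$l{\left(-1 \right)} \left(-27\right) + \left(\frac{g{\left(4,4 \right)}}{M} - \frac{24}{-14}\right) = - (1 + 2 \left(-1\right)) \left(-27\right) + \left(\frac{6}{\frac{23}{16}} - \frac{24}{-14}\right) = - (1 - 2) \left(-27\right) + \left(6 \cdot \frac{16}{23} - - \frac{12}{7}\right) = \left(-1\right) \left(-1\right) \left(-27\right) + \left(\frac{96}{23} + \frac{12}{7}\right) = 1 \left(-27\right) + \frac{948}{161} = -27 + \frac{948}{161} = - \frac{3399}{161}$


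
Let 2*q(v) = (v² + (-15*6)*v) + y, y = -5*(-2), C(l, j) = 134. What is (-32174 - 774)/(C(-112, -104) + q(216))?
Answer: -32948/13747 ≈ -2.3967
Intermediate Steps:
y = 10
q(v) = 5 + v²/2 - 45*v (q(v) = ((v² + (-15*6)*v) + 10)/2 = ((v² - 90*v) + 10)/2 = (10 + v² - 90*v)/2 = 5 + v²/2 - 45*v)
(-32174 - 774)/(C(-112, -104) + q(216)) = (-32174 - 774)/(134 + (5 + (½)*216² - 45*216)) = -32948/(134 + (5 + (½)*46656 - 9720)) = -32948/(134 + (5 + 23328 - 9720)) = -32948/(134 + 13613) = -32948/13747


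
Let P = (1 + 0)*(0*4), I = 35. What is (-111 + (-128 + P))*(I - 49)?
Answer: 3346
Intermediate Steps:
P = 0 (P = 1*0 = 0)
(-111 + (-128 + P))*(I - 49) = (-111 + (-128 + 0))*(35 - 49) = (-111 - 128)*(-14) = -239*(-14) = 3346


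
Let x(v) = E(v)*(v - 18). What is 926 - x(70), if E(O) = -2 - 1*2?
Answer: 1134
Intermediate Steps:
E(O) = -4 (E(O) = -2 - 2 = -4)
x(v) = 72 - 4*v (x(v) = -4*(v - 18) = -4*(-18 + v) = 72 - 4*v)
926 - x(70) = 926 - (72 - 4*70) = 926 - (72 - 280) = 926 - 1*(-208) = 926 + 208 = 1134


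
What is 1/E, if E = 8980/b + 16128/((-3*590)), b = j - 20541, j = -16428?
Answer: -10905855/102021772 ≈ -0.10690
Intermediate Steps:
b = -36969 (b = -16428 - 20541 = -36969)
E = -102021772/10905855 (E = 8980/(-36969) + 16128/((-3*590)) = 8980*(-1/36969) + 16128/(-1770) = -8980/36969 + 16128*(-1/1770) = -8980/36969 - 2688/295 = -102021772/10905855 ≈ -9.3548)
1/E = 1/(-102021772/10905855) = -10905855/102021772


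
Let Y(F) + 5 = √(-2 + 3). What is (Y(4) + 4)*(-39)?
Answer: 0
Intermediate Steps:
Y(F) = -4 (Y(F) = -5 + √(-2 + 3) = -5 + √1 = -5 + 1 = -4)
(Y(4) + 4)*(-39) = (-4 + 4)*(-39) = 0*(-39) = 0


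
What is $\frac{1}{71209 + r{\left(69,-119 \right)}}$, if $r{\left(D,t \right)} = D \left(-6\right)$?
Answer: $\frac{1}{70795} \approx 1.4125 \cdot 10^{-5}$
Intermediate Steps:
$r{\left(D,t \right)} = - 6 D$
$\frac{1}{71209 + r{\left(69,-119 \right)}} = \frac{1}{71209 - 414} = \frac{1}{70795}$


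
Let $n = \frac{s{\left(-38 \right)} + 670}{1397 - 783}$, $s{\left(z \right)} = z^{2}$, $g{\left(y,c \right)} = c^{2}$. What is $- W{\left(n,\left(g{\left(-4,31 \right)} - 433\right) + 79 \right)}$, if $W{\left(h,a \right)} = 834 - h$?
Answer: $- \frac{254981}{307} \approx -830.56$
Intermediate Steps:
$n = \frac{1057}{307}$ ($n = \frac{\left(-38\right)^{2} + 670}{1397 - 783} = \frac{1444 + 670}{614} = 2114 \cdot \frac{1}{614} = \frac{1057}{307} \approx 3.443$)
$- W{\left(n,\left(g{\left(-4,31 \right)} - 433\right) + 79 \right)} = - (834 - \frac{1057}{307}) = \left(-1\right) \frac{254981}{307} = - \frac{254981}{307}$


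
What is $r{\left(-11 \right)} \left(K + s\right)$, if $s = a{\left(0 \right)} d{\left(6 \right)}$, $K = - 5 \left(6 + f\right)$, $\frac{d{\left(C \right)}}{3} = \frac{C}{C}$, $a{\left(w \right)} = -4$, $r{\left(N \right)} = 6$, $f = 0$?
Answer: $-252$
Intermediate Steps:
$d{\left(C \right)} = 3$ ($d{\left(C \right)} = 3 \frac{C}{C} = 3 \cdot 1 = 3$)
$K = -30$ ($K = - 5 \left(6 + 0\right) = \left(-5\right) 6 = -30$)
$s = -12$ ($s = \left(-4\right) 3 = -12$)
$r{\left(-11 \right)} \left(K + s\right) = 6 \left(-30 - 12\right) = 6 \left(-42\right) = -252$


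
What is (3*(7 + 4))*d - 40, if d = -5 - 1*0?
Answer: -205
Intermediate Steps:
d = -5 (d = -5 + 0 = -5)
(3*(7 + 4))*d - 40 = (3*(7 + 4))*(-5) - 40 = (3*11)*(-5) - 40 = 33*(-5) - 40 = -165 - 40 = -205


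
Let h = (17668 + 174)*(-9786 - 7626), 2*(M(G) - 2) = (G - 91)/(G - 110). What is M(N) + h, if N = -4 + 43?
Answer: -22057208016/71 ≈ -3.1066e+8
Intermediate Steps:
N = 39
M(G) = 2 + (-91 + G)/(2*(-110 + G)) (M(G) = 2 + ((G - 91)/(G - 110))/2 = 2 + ((-91 + G)/(-110 + G))/2 = 2 + (-91 + G)/(2*(-110 + G)))
h = -310664904 (h = 17842*(-17412) = -310664904)
M(N) + h = (-531 + 5*39)/(2*(-110 + 39)) - 310664904 = (½)*(-531 + 195)/(-71) - 310664904 = (½)*(-1/71)*(-336) - 310664904 = 168/71 - 310664904 = -22057208016/71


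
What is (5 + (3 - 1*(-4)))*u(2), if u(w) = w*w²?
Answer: 96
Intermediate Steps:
u(w) = w³
(5 + (3 - 1*(-4)))*u(2) = (5 + (3 - 1*(-4)))*2³ = (5 + (3 + 4))*8 = (5 + 7)*8 = 12*8 = 96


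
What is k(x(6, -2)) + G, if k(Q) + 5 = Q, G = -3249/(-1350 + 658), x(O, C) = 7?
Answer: 4633/692 ≈ 6.6951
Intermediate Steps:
G = 3249/692 (G = -3249/(-692) = -3249*(-1/692) = 3249/692 ≈ 4.6951)
k(Q) = -5 + Q
k(x(6, -2)) + G = (-5 + 7) + 3249/692 = 2 + 3249/692 = 4633/692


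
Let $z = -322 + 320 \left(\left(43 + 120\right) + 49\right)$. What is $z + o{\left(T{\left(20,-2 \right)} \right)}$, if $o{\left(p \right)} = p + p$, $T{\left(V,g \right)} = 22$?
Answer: $67562$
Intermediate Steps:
$o{\left(p \right)} = 2 p$
$z = 67518$ ($z = -322 + 320 \left(163 + 49\right) = -322 + 320 \cdot 212 = -322 + 67840 = 67518$)
$z + o{\left(T{\left(20,-2 \right)} \right)} = 67518 + 2 \cdot 22 = 67518 + 44 = 67562$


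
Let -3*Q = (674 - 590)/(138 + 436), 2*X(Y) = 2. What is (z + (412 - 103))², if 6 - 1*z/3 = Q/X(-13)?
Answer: 179908569/1681 ≈ 1.0702e+5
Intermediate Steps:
X(Y) = 1 (X(Y) = (½)*2 = 1)
Q = -2/41 (Q = -(674 - 590)/(3*(138 + 436)) = -28/574 = -⅓*6/41 = -2/41 ≈ -0.048781)
z = 744/41 (z = 18 - (-6)/(41*1) = 18 - (-6)/41 = 18 - 3*(-2/41) = 18 + 6/41 = 744/41 ≈ 18.146)
(z + (412 - 103))² = (744/41 + (412 - 103))² = (744/41 + 309)² = (13413/41)² = 179908569/1681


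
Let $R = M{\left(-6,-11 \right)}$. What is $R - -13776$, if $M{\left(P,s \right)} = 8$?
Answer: $13784$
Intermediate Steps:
$R = 8$
$R - -13776 = 8 - -13776 = 8 + 13776 = 13784$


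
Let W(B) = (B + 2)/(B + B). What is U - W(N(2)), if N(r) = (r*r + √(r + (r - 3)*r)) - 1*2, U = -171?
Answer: -172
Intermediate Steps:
N(r) = -2 + r² + √(r + r*(-3 + r)) (N(r) = (r² + √(r + (-3 + r)*r)) - 2 = (r² + √(r + r*(-3 + r))) - 2 = -2 + r² + √(r + r*(-3 + r)))
W(B) = (2 + B)/(2*B) (W(B) = (2 + B)/((2*B)) = (2 + B)*(1/(2*B)) = (2 + B)/(2*B))
U - W(N(2)) = -171 - (2 + (-2 + 2² + √(2*(-2 + 2))))/(2*(-2 + 2² + √(2*(-2 + 2)))) = -171 - (2 + (-2 + 4 + √(2*0)))/(2*(-2 + 4 + √(2*0))) = -171 - (2 + (-2 + 4 + √0))/(2*(-2 + 4 + √0)) = -171 - (2 + (-2 + 4 + 0))/(2*(-2 + 4 + 0)) = -171 - (2 + 2)/(2*2) = -171 - 4/(2*2) = -171 - 1*1 = -171 - 1 = -172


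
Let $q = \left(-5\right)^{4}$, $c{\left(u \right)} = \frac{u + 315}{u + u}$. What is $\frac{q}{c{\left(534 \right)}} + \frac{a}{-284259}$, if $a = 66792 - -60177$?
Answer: $\frac{21070565091}{26815099} \approx 785.77$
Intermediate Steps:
$c{\left(u \right)} = \frac{315 + u}{2 u}$
$a = 126969$ ($a = 66792 + 60177 = 126969$)
$q = 625$
$\frac{q}{c{\left(534 \right)}} + \frac{a}{-284259} = \frac{625}{\frac{1}{2} \cdot \frac{1}{534} \left(315 + 534\right)} + \frac{126969}{-284259} = \frac{625}{\frac{1}{2} \cdot \frac{1}{534} \cdot 849} + 126969 \left(- \frac{1}{284259}\right) = \frac{625}{\frac{283}{356}} - \frac{42323}{94753} = 625 \cdot \frac{356}{283} - \frac{42323}{94753} = \frac{222500}{283} - \frac{42323}{94753} = \frac{21070565091}{26815099}$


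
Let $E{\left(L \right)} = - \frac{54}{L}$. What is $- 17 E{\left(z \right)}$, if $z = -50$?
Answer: $- \frac{459}{25} \approx -18.36$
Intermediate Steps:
$- 17 E{\left(z \right)} = - 17 \left(- \frac{54}{-50}\right) = - 17 \left(\left(-54\right) \left(- \frac{1}{50}\right)\right) = \left(-17\right) \frac{27}{25} = - \frac{459}{25}$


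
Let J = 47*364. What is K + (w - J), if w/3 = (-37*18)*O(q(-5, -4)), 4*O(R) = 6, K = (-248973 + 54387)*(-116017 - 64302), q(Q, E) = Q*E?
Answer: 35087532829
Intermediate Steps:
q(Q, E) = E*Q
K = 35087552934 (K = -194586*(-180319) = 35087552934)
O(R) = 3/2 (O(R) = (¼)*6 = 3/2)
w = -2997 (w = 3*(-37*18*(3/2)) = 3*(-666*3/2) = 3*(-999) = -2997)
J = 17108
K + (w - J) = 35087552934 + (-2997 - 1*17108) = 35087552934 + (-2997 - 17108) = 35087552934 - 20105 = 35087532829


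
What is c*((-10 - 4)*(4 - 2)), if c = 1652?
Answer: -46256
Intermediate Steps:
c*((-10 - 4)*(4 - 2)) = 1652*((-10 - 4)*(4 - 2)) = 1652*(-14*2) = 1652*(-28) = -46256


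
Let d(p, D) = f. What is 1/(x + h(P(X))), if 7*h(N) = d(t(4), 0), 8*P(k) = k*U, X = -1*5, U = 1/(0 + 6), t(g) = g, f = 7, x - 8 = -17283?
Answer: -1/17274 ≈ -5.7890e-5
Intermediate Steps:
x = -17275 (x = 8 - 17283 = -17275)
d(p, D) = 7
U = 1/6 ≈ 0.16667
X = -5
P(k) = k/48 (P(k) = (k*(1/6))/8 = (k/6)/8 = k/48)
h(N) = 1 (h(N) = (1/7)*7 = 1)
1/(x + h(P(X))) = 1/(-17275 + 1) = 1/(-17274) = -1/17274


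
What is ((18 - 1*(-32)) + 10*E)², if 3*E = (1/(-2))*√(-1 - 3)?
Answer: 22400/9 - 1000*I/3 ≈ 2488.9 - 333.33*I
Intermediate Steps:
E = -I/3 (E = ((1/(-2))*√(-1 - 3))/3 = ((1*(-½))*√(-4))/3 = (-I)/3 = -I/3 ≈ -0.33333*I)
((18 - 1*(-32)) + 10*E)² = ((18 - 1*(-32)) + 10*(-I/3))² = ((18 + 32) - 10*I/3)² = (50 - 10*I/3)²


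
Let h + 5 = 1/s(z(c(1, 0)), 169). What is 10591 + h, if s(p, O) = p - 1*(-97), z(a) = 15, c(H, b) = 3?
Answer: 1185633/112 ≈ 10586.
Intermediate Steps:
s(p, O) = 97 + p (s(p, O) = p + 97 = 97 + p)
h = -559/112 (h = -5 + 1/(97 + 15) = -5 + 1/112 = -559/112 ≈ -4.9911)
10591 + h = 10591 - 559/112 = 1185633/112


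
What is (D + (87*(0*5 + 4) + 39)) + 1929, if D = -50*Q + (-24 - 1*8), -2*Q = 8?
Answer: 2484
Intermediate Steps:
Q = -4 (Q = -½*8 = -4)
D = 168 (D = -50*(-4) + (-24 - 1*8) = 200 + (-24 - 8) = 200 - 32 = 168)
(D + (87*(0*5 + 4) + 39)) + 1929 = (168 + (87*(0*5 + 4) + 39)) + 1929 = (168 + (87*(0 + 4) + 39)) + 1929 = (168 + (87*4 + 39)) + 1929 = (168 + (348 + 39)) + 1929 = (168 + 387) + 1929 = 555 + 1929 = 2484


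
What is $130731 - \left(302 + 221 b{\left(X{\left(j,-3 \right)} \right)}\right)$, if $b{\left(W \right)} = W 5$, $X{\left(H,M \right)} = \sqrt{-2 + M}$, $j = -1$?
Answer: $130429 - 1105 i \sqrt{5} \approx 1.3043 \cdot 10^{5} - 2470.9 i$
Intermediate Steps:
$b{\left(W \right)} = 5 W$
$130731 - \left(302 + 221 b{\left(X{\left(j,-3 \right)} \right)}\right) = 130731 - \left(302 + 221 \cdot 5 \sqrt{-2 - 3}\right) = 130731 - \left(302 + 221 \cdot 5 \sqrt{-5}\right) = 130731 - \left(302 + 221 \cdot 5 i \sqrt{5}\right) = 130731 - \left(302 + 1105 i \sqrt{5}\right) = 130429 - 1105 i \sqrt{5}$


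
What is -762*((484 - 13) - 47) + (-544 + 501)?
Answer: -323131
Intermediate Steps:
-762*((484 - 13) - 47) + (-544 + 501) = -762*(471 - 47) - 43 = -762*424 - 43 = -323088 - 43 = -323131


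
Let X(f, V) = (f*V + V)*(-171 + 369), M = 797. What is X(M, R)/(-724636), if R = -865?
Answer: 3106215/16469 ≈ 188.61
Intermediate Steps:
X(f, V) = 198*V + 198*V*f (X(f, V) = (V*f + V)*198 = (V + V*f)*198 = 198*V + 198*V*f)
X(M, R)/(-724636) = (198*(-865)*(1 + 797))/(-724636) = (198*(-865)*798)*(-1/724636) = -136673460*(-1/724636) = 3106215/16469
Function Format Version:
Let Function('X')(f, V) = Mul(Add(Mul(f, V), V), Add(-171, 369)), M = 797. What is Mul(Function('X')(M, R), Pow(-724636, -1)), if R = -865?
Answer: Rational(3106215, 16469) ≈ 188.61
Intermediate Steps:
Function('X')(f, V) = Add(Mul(198, V), Mul(198, V, f)) (Function('X')(f, V) = Mul(Add(Mul(V, f), V), 198) = Mul(Add(V, Mul(V, f)), 198) = Add(Mul(198, V), Mul(198, V, f)))
Mul(Function('X')(M, R), Pow(-724636, -1)) = Mul(Mul(198, -865, Add(1, 797)), Pow(-724636, -1)) = Mul(Mul(198, -865, 798), Rational(-1, 724636)) = Mul(-136673460, Rational(-1, 724636)) = Rational(3106215, 16469)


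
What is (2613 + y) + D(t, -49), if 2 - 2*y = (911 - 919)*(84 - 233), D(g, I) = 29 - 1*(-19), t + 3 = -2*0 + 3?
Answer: 2066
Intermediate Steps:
t = 0 (t = -3 + (-2*0 + 3) = -3 + (0 + 3) = -3 + 3 = 0)
D(g, I) = 48 (D(g, I) = 29 + 19 = 48)
y = -595 (y = 1 - (911 - 919)*(84 - 233)/2 = 1 - (-4)*(-149) = 1 - 1/2*1192 = 1 - 596 = -595)
(2613 + y) + D(t, -49) = (2613 - 595) + 48 = 2018 + 48 = 2066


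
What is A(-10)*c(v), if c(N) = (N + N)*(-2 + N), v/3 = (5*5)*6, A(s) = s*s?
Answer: 40320000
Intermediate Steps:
A(s) = s²
v = 450 (v = 3*((5*5)*6) = 3*(25*6) = 3*150 = 450)
c(N) = 2*N*(-2 + N) (c(N) = (2*N)*(-2 + N) = 2*N*(-2 + N))
A(-10)*c(v) = (-10)²*(2*450*(-2 + 450)) = 100*(2*450*448) = 100*403200 = 40320000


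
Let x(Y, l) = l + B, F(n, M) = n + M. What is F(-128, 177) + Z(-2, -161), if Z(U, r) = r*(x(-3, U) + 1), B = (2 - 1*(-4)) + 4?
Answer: -1400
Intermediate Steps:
B = 10 (B = (2 + 4) + 4 = 6 + 4 = 10)
F(n, M) = M + n
x(Y, l) = 10 + l (x(Y, l) = l + 10 = 10 + l)
Z(U, r) = r*(11 + U) (Z(U, r) = r*((10 + U) + 1) = r*(11 + U))
F(-128, 177) + Z(-2, -161) = (177 - 128) - 161*(11 - 2) = 49 - 161*9 = 49 - 1449 = -1400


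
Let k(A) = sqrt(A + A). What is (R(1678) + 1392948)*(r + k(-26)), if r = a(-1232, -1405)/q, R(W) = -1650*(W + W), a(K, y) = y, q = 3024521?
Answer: 5822955060/3024521 - 8288904*I*sqrt(13) ≈ 1925.2 - 2.9886e+7*I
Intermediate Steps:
k(A) = sqrt(2)*sqrt(A) (k(A) = sqrt(2*A) = sqrt(2)*sqrt(A))
R(W) = -3300*W
r = -1405/3024521 ≈ -0.00046454
(R(1678) + 1392948)*(r + k(-26)) = (-3300*1678 + 1392948)*(-1405/3024521 + sqrt(2)*sqrt(-26)) = (-5537400 + 1392948)*(-1405/3024521 + sqrt(2)*(I*sqrt(26))) = -4144452*(-1405/3024521 + 2*I*sqrt(13)) = 5822955060/3024521 - 8288904*I*sqrt(13)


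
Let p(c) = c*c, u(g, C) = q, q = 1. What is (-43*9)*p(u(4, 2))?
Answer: -387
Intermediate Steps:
u(g, C) = 1
p(c) = c²
(-43*9)*p(u(4, 2)) = -43*9*1² = -387*1 = -387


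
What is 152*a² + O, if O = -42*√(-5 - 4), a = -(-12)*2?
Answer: 87552 - 126*I ≈ 87552.0 - 126.0*I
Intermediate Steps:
a = 24 (a = -3*(-8) = 24)
O = -126*I ≈ -126.0*I
152*a² + O = 152*24² - 126*I = 152*576 - 126*I = 87552 - 126*I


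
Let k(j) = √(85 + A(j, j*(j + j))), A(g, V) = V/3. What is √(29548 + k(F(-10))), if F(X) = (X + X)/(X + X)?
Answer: √(265932 + 3*√771)/3 ≈ 171.92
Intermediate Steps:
F(X) = 1 (F(X) = (2*X)/((2*X)) = (2*X)*(1/(2*X)) = 1)
A(g, V) = V/3 (A(g, V) = V*(⅓) = V/3)
k(j) = √(85 + 2*j²/3) (k(j) = √(85 + (j*(j + j))/3) = √(85 + (j*(2*j))/3) = √(85 + (2*j²)/3) = √(85 + 2*j²/3))
√(29548 + k(F(-10))) = √(29548 + √(765 + 6*1²)/3) = √(29548 + √(765 + 6*1)/3) = √(29548 + √(765 + 6)/3) = √(29548 + √771/3)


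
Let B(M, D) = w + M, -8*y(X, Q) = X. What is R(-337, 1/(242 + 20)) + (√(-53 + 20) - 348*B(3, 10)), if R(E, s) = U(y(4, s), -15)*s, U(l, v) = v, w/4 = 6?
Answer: -2461767/262 + I*√33 ≈ -9396.1 + 5.7446*I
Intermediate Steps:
w = 24 (w = 4*6 = 24)
y(X, Q) = -X/8
B(M, D) = 24 + M
R(E, s) = -15*s
R(-337, 1/(242 + 20)) + (√(-53 + 20) - 348*B(3, 10)) = -15/(242 + 20) + (√(-53 + 20) - 348*(24 + 3)) = -15/262 + (√(-33) - 348*27) = -15*1/262 + (I*√33 - 9396) = -15/262 + (-9396 + I*√33) = -2461767/262 + I*√33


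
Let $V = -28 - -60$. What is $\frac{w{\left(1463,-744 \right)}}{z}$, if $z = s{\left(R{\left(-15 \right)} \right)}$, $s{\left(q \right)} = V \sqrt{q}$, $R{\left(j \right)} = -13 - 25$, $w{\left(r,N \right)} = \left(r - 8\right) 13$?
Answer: $- \frac{18915 i \sqrt{38}}{1216} \approx - 95.888 i$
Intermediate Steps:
$w{\left(r,N \right)} = -104 + 13 r$ ($w{\left(r,N \right)} = \left(-8 + r\right) 13 = -104 + 13 r$)
$R{\left(j \right)} = -38$
$V = 32$ ($V = -28 + 60 = 32$)
$s{\left(q \right)} = 32 \sqrt{q}$
$z = 32 i \sqrt{38}$ ($z = 32 \sqrt{-38} = 32 i \sqrt{38} \approx 197.26 i$)
$\frac{w{\left(1463,-744 \right)}}{z} = \frac{-104 + 13 \cdot 1463}{32 i \sqrt{38}} = \left(-104 + 19019\right) \left(- \frac{i \sqrt{38}}{1216}\right) = 18915 \left(- \frac{i \sqrt{38}}{1216}\right) = - \frac{18915 i \sqrt{38}}{1216}$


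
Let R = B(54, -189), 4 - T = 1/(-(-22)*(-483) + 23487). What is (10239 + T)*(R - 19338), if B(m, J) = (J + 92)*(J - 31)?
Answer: 263733914444/12861 ≈ 2.0506e+7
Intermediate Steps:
T = 51443/12861 (T = 4 - 1/(-(-22)*(-483) + 23487) = 4 - 1/(-1*10626 + 23487) = 4 - 1/(-10626 + 23487) = 4 - 1/12861 = 51443/12861 ≈ 3.9999)
B(m, J) = (-31 + J)*(92 + J) (B(m, J) = (92 + J)*(-31 + J) = (-31 + J)*(92 + J))
R = 21340 (R = -2852 + (-189)**2 + 61*(-189) = -2852 + 35721 - 11529 = 21340)
(10239 + T)*(R - 19338) = (10239 + 51443/12861)*(21340 - 19338) = (131735222/12861)*2002 = 263733914444/12861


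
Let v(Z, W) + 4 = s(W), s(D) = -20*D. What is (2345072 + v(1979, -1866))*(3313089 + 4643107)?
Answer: 18954745876048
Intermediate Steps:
v(Z, W) = -4 - 20*W
(2345072 + v(1979, -1866))*(3313089 + 4643107) = (2345072 + (-4 - 20*(-1866)))*(3313089 + 4643107) = (2345072 + (-4 + 37320))*7956196 = (2345072 + 37316)*7956196 = 2382388*7956196 = 18954745876048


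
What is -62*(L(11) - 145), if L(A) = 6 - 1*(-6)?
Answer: 8246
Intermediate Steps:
L(A) = 12 (L(A) = 6 + 6 = 12)
-62*(L(11) - 145) = -62*(12 - 145) = -62*(-133) = 8246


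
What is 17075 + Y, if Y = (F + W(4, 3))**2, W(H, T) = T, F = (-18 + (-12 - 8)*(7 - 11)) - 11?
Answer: 19991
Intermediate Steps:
F = 51 (F = (-18 - 20*(-4)) - 11 = (-18 + 80) - 11 = 62 - 11 = 51)
Y = 2916 (Y = (51 + 3)**2 = 54**2 = 2916)
17075 + Y = 17075 + 2916 = 19991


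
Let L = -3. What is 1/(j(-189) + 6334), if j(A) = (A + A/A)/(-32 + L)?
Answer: 35/221878 ≈ 0.00015774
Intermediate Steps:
j(A) = -1/35 - A/35 (j(A) = (A + A/A)/(-32 - 3) = (A + 1)/(-35) = (1 + A)*(-1/35) = -1/35 - A/35)
1/(j(-189) + 6334) = 1/((-1/35 - 1/35*(-189)) + 6334) = 1/((-1/35 + 27/5) + 6334) = 1/(188/35 + 6334) = 1/(221878/35) = 35/221878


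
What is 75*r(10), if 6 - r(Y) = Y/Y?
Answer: 375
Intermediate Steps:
r(Y) = 5 (r(Y) = 6 - Y/Y = 6 - 1*1 = 6 - 1 = 5)
75*r(10) = 75*5 = 375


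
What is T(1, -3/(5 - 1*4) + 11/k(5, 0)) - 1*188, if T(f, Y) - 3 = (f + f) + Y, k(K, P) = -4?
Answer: -755/4 ≈ -188.75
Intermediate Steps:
T(f, Y) = 3 + Y + 2*f (T(f, Y) = 3 + ((f + f) + Y) = 3 + (2*f + Y) = 3 + (Y + 2*f) = 3 + Y + 2*f)
T(1, -3/(5 - 1*4) + 11/k(5, 0)) - 1*188 = (3 + (-3/(5 - 1*4) + 11/(-4)) + 2*1) - 1*188 = (3 + (-3/(5 - 4) + 11*(-¼)) + 2) - 188 = (3 + (-3/1 - 11/4) + 2) - 188 = (3 + (-3*1 - 11/4) + 2) - 188 = (3 + (-3 - 11/4) + 2) - 188 = (3 - 23/4 + 2) - 188 = -¾ - 188 = -755/4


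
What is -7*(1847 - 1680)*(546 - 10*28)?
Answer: -310954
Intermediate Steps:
-7*(1847 - 1680)*(546 - 10*28) = -1169*(546 - 280) = -1169*266 = -7*44422 = -310954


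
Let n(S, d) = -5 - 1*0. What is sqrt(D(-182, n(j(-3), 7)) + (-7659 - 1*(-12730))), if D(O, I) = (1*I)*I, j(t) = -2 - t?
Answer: 14*sqrt(26) ≈ 71.386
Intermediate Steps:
n(S, d) = -5 (n(S, d) = -5 + 0 = -5)
D(O, I) = I**2 (D(O, I) = I*I = I**2)
sqrt(D(-182, n(j(-3), 7)) + (-7659 - 1*(-12730))) = sqrt((-5)**2 + (-7659 - 1*(-12730))) = sqrt(25 + (-7659 + 12730)) = sqrt(25 + 5071) = sqrt(5096) = 14*sqrt(26)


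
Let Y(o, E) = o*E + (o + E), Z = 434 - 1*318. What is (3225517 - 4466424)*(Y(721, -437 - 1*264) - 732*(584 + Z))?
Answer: 1262996385507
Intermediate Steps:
Z = 116 (Z = 434 - 318 = 116)
Y(o, E) = E + o + E*o (Y(o, E) = E*o + (E + o) = E + o + E*o)
(3225517 - 4466424)*(Y(721, -437 - 1*264) - 732*(584 + Z)) = (3225517 - 4466424)*(((-437 - 1*264) + 721 + (-437 - 1*264)*721) - 732*(584 + 116)) = -1240907*(((-437 - 264) + 721 + (-437 - 264)*721) - 732*700) = -1240907*((-701 + 721 - 701*721) - 512400) = -1240907*((-701 + 721 - 505421) - 512400) = -1240907*(-505401 - 512400) = -1240907*(-1017801) = 1262996385507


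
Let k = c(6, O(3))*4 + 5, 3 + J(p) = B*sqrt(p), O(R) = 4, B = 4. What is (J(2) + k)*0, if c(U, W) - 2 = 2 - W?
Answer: 0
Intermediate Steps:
J(p) = -3 + 4*sqrt(p)
c(U, W) = 4 - W (c(U, W) = 2 + (2 - W) = 4 - W)
k = 5 (k = (4 - 1*4)*4 + 5 = (4 - 4)*4 + 5 = 0*4 + 5 = 0 + 5 = 5)
(J(2) + k)*0 = ((-3 + 4*sqrt(2)) + 5)*0 = (2 + 4*sqrt(2))*0 = 0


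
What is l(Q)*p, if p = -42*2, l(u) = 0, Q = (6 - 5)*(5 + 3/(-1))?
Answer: 0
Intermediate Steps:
Q = 2 (Q = 1*(5 + 3*(-1)) = 1*(5 - 3) = 1*2 = 2)
p = -84
l(Q)*p = 0*(-84) = 0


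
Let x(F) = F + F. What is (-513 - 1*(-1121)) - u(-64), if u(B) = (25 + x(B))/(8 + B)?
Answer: 33945/56 ≈ 606.16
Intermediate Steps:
x(F) = 2*F
u(B) = (25 + 2*B)/(8 + B)
(-513 - 1*(-1121)) - u(-64) = (-513 - 1*(-1121)) - (25 + 2*(-64))/(8 - 64) = (-513 + 1121) - (25 - 128)/(-56) = 608 - (-1)*(-103)/56 = 608 - 1*103/56 = 608 - 103/56 = 33945/56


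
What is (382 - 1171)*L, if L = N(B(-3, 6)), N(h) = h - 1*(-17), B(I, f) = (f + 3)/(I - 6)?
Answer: -12624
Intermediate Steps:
B(I, f) = (3 + f)/(-6 + I)
N(h) = 17 + h (N(h) = h + 17 = 17 + h)
L = 16 (L = 17 + (3 + 6)/(-6 - 3) = 17 + 9/(-9) = 17 - ⅑*9 = 17 - 1 = 16)
(382 - 1171)*L = (382 - 1171)*16 = -789*16 = -12624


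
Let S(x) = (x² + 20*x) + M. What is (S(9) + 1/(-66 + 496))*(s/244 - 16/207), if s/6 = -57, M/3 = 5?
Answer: -4432616669/10859220 ≈ -408.19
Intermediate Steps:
M = 15 (M = 3*5 = 15)
s = -342 (s = 6*(-57) = -342)
S(x) = 15 + x² + 20*x (S(x) = (x² + 20*x) + 15 = 15 + x² + 20*x)
(S(9) + 1/(-66 + 496))*(s/244 - 16/207) = ((15 + 9² + 20*9) + 1/(-66 + 496))*(-342/244 - 16/207) = ((15 + 81 + 180) + 1/430)*(-342*1/244 - 16*1/207) = (276 + 1/430)*(-171/122 - 16/207) = (118681/430)*(-37349/25254) = -4432616669/10859220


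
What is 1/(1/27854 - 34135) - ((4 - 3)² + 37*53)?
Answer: -1865462346872/950796289 ≈ -1962.0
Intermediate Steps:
1/(1/27854 - 34135) - ((4 - 3)² + 37*53) = 1/(1/27854 - 34135) - (1² + 1961) = 1/(-950796289/27854) - (1 + 1961) = -27854/950796289 - 1*1962 = -27854/950796289 - 1962 = -1865462346872/950796289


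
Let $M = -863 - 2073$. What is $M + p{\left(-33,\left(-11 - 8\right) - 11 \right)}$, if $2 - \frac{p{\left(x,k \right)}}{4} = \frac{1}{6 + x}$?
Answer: $- \frac{79052}{27} \approx -2927.9$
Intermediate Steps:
$p{\left(x,k \right)} = 8 - \frac{4}{6 + x}$
$M = -2936$
$M + p{\left(-33,\left(-11 - 8\right) - 11 \right)} = -2936 + \frac{4 \left(11 + 2 \left(-33\right)\right)}{6 - 33} = -2936 + \frac{4 \left(11 - 66\right)}{-27} = -2936 + 4 \left(- \frac{1}{27}\right) \left(-55\right) = -2936 + \frac{220}{27} = - \frac{79052}{27}$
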